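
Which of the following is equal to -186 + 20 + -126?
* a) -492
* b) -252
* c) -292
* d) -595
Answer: c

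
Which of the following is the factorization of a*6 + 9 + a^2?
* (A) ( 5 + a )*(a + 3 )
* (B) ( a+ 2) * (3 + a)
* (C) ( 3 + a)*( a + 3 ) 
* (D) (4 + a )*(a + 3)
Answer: C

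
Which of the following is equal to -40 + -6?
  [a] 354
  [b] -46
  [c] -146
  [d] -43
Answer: b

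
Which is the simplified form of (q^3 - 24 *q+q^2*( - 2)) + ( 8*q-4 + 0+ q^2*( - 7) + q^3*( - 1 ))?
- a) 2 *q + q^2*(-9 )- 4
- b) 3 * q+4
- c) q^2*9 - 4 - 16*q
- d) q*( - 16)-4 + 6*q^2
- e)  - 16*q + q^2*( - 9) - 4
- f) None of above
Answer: e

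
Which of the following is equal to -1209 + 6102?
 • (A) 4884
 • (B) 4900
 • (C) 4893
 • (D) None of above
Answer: C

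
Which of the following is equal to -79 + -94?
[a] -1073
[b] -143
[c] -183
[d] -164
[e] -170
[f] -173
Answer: f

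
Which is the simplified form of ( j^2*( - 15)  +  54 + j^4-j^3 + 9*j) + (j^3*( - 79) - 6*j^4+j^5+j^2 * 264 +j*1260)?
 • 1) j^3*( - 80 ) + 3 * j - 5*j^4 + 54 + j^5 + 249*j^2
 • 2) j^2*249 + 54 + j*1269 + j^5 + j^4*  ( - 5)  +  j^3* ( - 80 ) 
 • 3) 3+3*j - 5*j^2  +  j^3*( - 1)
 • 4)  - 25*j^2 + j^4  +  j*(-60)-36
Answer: 2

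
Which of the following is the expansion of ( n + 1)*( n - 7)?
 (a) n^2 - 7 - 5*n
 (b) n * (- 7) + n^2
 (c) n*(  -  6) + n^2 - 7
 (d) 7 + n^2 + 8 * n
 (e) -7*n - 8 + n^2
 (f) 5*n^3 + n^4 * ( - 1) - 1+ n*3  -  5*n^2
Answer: c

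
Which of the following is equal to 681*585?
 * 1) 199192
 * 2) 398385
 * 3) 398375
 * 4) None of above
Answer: 2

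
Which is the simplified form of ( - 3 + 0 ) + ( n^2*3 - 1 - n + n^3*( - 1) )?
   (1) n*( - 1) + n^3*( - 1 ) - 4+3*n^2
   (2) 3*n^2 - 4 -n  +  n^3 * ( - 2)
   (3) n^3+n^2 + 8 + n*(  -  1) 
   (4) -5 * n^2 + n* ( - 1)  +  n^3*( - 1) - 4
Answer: 1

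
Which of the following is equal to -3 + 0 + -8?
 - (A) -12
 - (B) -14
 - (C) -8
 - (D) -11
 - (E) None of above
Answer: D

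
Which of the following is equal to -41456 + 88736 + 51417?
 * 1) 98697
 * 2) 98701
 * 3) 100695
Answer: 1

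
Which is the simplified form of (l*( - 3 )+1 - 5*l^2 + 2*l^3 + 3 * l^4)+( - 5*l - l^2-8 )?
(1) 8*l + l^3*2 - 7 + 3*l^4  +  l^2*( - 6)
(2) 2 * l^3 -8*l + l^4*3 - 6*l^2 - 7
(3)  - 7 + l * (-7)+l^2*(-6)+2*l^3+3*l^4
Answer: 2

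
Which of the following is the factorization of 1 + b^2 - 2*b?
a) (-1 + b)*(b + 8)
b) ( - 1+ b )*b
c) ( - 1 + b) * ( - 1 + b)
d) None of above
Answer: c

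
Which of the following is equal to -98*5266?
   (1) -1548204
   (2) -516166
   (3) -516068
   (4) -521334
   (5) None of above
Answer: 3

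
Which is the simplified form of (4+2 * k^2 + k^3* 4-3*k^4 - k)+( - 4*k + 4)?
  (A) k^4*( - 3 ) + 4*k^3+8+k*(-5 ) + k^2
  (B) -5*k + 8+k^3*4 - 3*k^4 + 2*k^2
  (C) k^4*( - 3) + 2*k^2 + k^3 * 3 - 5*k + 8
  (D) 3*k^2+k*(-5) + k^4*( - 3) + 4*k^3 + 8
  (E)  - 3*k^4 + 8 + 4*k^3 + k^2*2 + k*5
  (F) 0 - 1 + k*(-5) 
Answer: B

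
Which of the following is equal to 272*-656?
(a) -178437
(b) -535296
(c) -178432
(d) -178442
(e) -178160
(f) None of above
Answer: c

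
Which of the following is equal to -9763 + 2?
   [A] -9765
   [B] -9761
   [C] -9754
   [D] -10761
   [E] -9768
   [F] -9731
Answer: B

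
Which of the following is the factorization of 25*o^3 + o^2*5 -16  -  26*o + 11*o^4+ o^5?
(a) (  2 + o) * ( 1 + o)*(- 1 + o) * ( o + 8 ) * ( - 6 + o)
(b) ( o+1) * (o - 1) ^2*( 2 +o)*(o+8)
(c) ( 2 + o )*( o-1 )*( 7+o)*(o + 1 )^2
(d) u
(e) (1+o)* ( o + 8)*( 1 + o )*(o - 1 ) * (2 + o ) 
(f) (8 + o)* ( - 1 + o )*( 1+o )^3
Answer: e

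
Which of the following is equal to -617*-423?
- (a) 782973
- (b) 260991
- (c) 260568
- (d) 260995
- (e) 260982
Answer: b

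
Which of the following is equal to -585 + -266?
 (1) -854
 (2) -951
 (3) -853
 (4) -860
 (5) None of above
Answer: 5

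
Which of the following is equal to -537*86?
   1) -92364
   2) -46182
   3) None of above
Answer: 2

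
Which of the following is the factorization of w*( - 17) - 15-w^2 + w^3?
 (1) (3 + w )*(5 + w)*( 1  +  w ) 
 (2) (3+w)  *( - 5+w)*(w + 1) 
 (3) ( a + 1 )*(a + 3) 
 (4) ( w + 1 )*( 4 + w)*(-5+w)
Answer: 2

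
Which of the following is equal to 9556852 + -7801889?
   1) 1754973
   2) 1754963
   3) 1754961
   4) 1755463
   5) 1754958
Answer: 2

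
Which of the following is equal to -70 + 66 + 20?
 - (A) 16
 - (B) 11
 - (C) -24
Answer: A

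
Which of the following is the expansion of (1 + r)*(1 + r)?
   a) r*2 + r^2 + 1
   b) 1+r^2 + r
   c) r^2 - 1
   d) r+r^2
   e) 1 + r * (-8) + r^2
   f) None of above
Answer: a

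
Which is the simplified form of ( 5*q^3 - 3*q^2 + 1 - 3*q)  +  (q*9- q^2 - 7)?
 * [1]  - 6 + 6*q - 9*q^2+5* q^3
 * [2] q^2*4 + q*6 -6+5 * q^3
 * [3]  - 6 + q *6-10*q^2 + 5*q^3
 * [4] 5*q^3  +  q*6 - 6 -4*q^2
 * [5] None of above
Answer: 4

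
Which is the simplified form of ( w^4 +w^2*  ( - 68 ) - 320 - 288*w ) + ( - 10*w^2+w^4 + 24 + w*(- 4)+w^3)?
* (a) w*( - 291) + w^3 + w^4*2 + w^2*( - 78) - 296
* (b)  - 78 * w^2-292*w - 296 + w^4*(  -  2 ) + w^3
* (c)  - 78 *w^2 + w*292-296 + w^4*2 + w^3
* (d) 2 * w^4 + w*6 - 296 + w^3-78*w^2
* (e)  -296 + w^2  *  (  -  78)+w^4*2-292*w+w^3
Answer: e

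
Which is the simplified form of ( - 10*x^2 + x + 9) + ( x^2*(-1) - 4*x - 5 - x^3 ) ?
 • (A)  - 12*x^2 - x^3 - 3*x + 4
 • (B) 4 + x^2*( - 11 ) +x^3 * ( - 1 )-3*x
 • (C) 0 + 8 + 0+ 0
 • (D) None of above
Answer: B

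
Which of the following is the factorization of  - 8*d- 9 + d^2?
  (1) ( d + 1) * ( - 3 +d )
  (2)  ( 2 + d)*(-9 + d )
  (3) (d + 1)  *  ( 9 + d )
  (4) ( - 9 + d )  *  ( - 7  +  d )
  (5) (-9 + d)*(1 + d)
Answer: 5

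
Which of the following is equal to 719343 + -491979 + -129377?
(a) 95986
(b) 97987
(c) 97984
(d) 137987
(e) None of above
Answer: b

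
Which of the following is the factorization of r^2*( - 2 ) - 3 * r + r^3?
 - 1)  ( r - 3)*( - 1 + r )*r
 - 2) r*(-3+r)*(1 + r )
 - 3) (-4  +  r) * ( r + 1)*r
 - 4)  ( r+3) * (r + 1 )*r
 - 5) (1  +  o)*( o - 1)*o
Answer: 2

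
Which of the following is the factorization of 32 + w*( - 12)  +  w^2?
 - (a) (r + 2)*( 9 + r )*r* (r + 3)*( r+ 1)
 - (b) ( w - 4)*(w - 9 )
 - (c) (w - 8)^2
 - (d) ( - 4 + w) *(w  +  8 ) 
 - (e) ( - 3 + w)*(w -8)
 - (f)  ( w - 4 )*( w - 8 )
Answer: f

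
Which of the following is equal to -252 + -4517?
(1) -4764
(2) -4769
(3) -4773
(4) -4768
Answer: 2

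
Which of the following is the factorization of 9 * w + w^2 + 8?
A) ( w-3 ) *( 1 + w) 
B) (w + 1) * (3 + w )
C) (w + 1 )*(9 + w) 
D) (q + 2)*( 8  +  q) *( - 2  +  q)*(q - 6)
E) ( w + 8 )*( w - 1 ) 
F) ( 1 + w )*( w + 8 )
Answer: F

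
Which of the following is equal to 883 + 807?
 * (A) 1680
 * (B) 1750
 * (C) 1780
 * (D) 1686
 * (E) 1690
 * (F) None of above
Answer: E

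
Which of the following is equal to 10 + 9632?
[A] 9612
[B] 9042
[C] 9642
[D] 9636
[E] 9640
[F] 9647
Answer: C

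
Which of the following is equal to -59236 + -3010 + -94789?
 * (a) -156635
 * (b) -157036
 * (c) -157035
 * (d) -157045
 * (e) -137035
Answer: c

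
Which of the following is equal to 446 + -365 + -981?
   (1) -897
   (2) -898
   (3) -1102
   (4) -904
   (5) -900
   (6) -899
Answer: 5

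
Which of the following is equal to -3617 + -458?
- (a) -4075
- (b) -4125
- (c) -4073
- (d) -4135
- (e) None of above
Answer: a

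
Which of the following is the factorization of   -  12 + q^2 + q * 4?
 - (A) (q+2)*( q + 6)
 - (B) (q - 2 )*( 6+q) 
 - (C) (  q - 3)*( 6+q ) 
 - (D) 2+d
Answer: B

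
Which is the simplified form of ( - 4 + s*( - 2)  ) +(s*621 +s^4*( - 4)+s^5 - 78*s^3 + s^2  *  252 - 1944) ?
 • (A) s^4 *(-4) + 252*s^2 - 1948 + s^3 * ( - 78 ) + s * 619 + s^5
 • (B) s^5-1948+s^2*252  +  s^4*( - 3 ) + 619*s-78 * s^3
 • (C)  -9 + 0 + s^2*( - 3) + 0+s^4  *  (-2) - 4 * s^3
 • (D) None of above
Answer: A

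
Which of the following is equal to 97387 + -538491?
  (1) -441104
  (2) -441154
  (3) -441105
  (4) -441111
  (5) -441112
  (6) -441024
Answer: 1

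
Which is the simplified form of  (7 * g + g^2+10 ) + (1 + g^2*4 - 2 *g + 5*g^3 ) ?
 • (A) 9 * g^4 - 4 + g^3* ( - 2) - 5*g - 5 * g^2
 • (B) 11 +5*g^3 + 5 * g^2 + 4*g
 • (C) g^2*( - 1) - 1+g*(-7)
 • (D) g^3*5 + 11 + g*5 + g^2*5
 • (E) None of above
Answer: D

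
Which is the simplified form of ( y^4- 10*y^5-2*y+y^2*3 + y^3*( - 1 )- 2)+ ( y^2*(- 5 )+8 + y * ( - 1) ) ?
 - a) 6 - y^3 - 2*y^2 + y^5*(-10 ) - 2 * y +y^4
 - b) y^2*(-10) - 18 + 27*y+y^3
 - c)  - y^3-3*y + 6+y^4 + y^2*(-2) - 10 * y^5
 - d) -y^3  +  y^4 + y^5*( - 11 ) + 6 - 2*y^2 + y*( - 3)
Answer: c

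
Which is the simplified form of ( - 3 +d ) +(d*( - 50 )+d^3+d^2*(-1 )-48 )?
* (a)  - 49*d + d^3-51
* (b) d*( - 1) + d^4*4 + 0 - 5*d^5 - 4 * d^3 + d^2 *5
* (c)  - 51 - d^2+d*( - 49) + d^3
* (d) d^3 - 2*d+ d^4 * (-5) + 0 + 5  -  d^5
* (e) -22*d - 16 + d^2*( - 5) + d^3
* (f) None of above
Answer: c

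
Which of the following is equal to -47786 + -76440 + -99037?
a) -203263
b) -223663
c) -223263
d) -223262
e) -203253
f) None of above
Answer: c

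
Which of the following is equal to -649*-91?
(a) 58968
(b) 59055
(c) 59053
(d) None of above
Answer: d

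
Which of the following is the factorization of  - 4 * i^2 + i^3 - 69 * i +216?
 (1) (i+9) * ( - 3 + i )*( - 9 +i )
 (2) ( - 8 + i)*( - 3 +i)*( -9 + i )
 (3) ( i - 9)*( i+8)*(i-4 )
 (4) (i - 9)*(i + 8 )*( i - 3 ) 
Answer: 4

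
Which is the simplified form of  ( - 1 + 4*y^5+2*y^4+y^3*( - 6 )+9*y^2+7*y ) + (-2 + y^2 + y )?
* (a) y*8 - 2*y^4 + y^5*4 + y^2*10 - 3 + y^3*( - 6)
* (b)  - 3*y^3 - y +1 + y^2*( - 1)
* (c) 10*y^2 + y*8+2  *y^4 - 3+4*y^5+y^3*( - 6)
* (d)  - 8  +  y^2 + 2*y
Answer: c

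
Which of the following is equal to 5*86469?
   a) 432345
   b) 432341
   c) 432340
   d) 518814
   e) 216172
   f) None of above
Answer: a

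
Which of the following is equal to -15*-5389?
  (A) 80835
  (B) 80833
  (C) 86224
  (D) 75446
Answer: A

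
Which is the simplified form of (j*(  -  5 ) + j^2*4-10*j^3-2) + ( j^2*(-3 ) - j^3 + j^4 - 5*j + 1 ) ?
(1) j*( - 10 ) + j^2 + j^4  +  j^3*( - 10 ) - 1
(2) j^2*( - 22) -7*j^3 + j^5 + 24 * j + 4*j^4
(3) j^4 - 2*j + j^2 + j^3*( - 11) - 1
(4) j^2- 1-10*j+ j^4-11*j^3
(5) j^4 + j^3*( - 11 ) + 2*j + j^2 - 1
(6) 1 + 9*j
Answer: 4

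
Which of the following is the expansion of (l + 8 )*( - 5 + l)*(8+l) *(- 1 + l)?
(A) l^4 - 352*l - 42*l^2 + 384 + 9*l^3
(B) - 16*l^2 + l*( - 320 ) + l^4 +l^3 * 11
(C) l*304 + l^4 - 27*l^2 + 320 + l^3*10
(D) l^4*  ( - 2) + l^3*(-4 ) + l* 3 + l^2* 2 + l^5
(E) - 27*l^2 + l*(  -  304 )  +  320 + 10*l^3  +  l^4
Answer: E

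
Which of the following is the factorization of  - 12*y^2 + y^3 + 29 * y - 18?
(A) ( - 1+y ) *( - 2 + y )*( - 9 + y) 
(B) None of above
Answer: A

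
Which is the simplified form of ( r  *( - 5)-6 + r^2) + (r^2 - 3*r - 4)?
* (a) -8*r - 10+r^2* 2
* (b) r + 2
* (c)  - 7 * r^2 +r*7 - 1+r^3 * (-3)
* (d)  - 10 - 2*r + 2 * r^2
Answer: a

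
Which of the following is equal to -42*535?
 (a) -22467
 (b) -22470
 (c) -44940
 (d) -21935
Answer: b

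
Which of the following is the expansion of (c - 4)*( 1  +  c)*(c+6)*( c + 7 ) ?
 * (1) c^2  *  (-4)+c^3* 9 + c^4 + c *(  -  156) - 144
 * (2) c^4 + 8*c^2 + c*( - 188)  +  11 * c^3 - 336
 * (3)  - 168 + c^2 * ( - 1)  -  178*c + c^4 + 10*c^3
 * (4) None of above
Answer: 3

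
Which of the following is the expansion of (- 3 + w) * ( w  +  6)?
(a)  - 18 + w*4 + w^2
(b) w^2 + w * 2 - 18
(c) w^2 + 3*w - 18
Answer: c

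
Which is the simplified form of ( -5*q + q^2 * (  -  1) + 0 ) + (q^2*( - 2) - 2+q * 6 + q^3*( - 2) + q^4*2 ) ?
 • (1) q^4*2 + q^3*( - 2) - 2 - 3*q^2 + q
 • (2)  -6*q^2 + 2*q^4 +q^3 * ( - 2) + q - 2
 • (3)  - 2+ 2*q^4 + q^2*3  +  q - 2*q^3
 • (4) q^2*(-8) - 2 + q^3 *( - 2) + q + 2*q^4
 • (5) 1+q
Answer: 1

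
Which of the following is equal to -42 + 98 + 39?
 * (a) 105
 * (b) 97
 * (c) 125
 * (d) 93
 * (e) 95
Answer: e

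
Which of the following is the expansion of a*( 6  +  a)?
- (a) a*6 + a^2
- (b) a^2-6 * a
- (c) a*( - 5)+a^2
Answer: a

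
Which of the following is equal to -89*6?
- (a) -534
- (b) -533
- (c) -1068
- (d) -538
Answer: a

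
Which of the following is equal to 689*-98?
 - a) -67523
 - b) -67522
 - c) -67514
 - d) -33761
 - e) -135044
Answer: b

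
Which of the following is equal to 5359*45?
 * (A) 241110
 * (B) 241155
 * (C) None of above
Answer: B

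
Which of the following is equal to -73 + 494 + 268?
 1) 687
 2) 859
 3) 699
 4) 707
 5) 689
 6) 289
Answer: 5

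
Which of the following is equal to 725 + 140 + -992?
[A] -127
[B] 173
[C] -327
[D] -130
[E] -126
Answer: A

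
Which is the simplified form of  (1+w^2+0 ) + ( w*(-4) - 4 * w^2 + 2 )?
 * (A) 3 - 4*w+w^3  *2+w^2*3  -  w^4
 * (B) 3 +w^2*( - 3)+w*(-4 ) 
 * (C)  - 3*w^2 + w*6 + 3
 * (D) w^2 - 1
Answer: B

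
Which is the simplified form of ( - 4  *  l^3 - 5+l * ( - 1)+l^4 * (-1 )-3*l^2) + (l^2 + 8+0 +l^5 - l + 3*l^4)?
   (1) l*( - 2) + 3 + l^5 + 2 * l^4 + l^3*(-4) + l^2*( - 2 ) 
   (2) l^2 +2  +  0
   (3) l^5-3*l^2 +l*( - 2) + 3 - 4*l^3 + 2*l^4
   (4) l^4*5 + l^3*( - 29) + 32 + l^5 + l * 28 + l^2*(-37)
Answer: 1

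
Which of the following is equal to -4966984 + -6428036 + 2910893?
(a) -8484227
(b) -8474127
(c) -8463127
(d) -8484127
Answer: d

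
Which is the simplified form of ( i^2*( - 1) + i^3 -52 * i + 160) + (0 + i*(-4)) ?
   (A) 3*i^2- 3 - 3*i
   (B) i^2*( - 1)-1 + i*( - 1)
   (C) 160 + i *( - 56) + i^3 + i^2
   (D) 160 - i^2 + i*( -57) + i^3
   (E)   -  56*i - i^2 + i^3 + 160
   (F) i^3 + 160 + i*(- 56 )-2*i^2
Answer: E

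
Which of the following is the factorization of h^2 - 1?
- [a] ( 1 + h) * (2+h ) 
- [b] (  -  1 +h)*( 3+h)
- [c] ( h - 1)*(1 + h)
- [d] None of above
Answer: c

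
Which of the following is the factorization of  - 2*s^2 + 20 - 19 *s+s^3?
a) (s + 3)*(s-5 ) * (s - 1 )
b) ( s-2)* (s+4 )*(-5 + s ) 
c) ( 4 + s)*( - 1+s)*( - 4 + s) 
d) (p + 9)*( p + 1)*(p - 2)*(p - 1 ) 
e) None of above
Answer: e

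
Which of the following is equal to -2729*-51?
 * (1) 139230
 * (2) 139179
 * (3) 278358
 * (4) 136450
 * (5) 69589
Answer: 2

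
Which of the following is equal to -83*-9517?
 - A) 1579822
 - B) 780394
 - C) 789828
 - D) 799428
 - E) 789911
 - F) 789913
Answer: E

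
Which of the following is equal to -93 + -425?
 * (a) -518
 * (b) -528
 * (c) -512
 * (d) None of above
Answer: a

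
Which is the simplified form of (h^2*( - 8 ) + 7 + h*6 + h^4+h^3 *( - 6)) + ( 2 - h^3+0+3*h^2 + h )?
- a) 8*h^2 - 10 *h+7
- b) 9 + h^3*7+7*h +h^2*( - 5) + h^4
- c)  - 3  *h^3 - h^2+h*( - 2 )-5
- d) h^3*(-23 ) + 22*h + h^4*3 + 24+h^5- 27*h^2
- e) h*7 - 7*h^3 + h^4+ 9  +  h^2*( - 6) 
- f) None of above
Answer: f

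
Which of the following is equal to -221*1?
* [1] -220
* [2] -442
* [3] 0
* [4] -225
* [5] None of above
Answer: 5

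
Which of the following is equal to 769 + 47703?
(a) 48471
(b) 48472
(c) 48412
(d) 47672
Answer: b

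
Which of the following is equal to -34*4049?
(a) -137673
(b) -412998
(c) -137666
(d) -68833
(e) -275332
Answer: c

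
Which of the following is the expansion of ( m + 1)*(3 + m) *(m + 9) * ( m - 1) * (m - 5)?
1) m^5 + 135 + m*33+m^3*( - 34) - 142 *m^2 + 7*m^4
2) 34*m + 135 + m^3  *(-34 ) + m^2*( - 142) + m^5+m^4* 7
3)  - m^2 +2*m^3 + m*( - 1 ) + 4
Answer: 1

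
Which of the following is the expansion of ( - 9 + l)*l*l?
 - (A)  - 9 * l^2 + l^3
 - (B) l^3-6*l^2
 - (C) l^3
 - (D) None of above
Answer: A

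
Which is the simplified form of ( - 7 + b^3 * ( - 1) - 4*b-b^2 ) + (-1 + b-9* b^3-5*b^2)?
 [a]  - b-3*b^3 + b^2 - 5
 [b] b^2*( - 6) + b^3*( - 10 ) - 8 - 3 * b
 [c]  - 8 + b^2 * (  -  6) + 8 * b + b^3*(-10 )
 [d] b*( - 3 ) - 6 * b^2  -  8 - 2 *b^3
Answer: b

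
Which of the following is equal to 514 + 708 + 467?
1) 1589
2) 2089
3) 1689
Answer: 3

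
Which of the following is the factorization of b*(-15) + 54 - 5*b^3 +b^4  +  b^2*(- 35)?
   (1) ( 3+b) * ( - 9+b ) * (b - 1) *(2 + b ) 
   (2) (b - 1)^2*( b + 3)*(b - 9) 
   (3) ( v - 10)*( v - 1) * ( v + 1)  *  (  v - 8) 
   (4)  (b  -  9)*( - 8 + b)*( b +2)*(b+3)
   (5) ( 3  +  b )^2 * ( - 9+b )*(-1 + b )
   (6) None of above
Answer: 1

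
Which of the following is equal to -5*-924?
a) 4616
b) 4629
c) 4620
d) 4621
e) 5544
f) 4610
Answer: c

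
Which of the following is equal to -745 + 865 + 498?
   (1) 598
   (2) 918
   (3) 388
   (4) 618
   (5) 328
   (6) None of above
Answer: 4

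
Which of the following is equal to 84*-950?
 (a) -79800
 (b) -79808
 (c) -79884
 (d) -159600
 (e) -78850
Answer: a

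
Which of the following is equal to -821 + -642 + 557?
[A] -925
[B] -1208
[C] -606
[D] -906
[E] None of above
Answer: D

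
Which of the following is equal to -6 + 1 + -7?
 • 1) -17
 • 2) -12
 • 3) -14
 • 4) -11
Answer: 2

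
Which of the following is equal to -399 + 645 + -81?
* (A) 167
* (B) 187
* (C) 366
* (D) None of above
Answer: D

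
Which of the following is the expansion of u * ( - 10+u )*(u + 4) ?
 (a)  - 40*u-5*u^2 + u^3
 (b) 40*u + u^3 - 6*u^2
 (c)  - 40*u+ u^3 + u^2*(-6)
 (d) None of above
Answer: c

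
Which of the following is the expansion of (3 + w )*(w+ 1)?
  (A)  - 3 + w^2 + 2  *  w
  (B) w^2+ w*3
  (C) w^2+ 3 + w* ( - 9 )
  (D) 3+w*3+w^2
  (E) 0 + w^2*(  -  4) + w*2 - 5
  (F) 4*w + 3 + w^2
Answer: F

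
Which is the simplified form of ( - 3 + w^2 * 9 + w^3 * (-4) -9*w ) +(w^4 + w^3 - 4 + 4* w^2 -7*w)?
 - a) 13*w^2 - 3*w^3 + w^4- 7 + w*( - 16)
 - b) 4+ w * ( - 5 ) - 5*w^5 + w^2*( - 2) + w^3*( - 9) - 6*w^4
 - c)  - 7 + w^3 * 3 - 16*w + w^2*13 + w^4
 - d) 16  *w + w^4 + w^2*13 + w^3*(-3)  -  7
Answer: a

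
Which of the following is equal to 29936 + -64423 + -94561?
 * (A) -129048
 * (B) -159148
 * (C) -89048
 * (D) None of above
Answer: A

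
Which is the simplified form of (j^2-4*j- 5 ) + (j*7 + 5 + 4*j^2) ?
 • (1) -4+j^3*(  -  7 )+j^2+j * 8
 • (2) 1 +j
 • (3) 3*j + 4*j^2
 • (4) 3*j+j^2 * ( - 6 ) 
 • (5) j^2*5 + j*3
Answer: 5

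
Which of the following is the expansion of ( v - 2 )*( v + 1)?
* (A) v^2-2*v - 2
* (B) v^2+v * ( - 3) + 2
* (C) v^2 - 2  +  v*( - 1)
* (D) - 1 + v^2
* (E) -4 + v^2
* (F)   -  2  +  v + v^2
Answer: C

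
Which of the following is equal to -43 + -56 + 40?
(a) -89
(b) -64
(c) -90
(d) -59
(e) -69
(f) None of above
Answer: d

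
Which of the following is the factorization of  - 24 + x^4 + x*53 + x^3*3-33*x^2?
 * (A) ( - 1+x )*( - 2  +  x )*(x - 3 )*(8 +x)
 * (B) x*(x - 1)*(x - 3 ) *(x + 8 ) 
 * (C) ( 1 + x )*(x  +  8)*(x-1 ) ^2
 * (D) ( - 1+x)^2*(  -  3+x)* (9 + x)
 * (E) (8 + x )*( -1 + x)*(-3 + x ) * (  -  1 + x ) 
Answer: E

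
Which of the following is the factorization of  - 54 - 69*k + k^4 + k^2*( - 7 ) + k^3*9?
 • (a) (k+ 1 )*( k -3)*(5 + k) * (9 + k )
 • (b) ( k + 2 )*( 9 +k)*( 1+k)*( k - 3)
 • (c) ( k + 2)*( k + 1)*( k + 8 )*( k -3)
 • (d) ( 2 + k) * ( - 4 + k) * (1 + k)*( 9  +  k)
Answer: b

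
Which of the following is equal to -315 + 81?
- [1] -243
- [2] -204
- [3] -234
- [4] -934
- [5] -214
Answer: 3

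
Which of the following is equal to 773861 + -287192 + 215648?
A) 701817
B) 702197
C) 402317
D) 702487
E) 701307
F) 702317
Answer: F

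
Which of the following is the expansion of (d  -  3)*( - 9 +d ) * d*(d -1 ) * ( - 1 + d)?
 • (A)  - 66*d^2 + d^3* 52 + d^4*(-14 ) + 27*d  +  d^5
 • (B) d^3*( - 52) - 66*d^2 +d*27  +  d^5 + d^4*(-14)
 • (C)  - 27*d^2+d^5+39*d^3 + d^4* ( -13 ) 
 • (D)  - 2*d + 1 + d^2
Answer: A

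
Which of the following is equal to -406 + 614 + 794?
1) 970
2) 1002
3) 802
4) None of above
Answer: 2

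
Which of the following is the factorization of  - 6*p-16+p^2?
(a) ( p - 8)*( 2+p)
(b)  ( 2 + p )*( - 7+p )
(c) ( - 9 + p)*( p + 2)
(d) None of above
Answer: a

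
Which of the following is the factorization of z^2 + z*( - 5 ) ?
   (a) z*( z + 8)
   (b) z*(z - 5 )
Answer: b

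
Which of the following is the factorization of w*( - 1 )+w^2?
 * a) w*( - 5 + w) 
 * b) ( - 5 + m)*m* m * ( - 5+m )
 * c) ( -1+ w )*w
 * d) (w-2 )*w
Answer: c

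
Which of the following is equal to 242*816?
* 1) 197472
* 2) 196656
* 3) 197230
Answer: 1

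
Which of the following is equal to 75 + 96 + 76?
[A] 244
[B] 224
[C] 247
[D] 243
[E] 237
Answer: C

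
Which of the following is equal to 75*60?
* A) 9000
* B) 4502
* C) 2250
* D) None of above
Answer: D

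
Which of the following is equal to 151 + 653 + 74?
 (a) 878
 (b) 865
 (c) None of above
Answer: a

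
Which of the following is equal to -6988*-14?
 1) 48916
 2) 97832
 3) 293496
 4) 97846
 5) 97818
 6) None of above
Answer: 2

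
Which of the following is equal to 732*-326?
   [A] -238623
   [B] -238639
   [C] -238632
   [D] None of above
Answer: C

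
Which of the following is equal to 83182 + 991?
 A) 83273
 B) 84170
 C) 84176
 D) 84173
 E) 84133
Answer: D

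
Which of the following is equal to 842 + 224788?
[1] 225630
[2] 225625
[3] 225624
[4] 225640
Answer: 1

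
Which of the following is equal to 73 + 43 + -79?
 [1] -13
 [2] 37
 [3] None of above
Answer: 2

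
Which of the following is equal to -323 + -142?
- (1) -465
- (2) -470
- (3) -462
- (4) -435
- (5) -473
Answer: 1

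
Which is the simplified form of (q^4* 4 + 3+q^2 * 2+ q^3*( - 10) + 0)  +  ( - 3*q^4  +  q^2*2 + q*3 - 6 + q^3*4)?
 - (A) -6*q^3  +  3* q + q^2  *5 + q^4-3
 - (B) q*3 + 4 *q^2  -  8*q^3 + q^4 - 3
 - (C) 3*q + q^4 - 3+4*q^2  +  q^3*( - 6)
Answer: C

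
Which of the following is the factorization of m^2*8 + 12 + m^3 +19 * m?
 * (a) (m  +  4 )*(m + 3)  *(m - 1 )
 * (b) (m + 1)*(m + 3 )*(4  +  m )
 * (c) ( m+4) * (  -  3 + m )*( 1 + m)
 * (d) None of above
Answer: b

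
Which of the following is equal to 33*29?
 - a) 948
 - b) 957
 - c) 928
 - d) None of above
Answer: b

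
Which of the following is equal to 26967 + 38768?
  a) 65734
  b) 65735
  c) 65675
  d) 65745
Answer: b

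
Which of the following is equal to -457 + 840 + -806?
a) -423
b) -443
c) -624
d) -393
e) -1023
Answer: a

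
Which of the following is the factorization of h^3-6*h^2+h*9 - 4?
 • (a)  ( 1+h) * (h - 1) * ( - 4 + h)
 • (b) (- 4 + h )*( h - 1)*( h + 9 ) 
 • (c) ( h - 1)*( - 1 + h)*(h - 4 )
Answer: c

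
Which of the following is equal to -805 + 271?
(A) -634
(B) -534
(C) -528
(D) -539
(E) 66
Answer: B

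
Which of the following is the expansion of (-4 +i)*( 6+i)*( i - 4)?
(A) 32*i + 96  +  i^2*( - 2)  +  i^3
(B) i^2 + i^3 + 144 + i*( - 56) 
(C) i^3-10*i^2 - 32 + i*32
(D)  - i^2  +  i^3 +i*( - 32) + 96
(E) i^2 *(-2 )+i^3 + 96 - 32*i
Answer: E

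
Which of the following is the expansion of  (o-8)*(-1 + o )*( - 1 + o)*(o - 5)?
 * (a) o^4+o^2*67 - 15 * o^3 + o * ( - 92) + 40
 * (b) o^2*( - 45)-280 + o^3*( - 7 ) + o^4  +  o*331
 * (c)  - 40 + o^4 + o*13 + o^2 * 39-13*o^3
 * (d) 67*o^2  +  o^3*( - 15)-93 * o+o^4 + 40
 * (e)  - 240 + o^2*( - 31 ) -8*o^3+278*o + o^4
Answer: d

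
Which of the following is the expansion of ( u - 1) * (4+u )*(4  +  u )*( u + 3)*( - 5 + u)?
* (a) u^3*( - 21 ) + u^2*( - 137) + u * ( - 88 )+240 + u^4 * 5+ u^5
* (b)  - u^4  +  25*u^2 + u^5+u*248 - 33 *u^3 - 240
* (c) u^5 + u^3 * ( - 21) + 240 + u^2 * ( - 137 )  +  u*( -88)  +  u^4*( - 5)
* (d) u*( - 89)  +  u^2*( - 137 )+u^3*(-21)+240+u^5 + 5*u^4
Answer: a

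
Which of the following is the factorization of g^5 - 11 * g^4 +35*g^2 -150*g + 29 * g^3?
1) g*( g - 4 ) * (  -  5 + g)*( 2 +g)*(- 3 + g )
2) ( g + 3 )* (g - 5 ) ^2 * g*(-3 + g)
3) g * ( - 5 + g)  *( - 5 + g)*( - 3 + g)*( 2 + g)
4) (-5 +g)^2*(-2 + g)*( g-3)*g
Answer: 3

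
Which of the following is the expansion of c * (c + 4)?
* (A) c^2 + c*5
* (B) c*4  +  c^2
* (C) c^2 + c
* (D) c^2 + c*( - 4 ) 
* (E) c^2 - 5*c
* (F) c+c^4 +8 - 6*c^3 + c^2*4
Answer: B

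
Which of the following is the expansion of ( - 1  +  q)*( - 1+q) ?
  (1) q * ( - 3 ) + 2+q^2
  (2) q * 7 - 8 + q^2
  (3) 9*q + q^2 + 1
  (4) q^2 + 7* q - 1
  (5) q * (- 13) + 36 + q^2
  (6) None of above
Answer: 6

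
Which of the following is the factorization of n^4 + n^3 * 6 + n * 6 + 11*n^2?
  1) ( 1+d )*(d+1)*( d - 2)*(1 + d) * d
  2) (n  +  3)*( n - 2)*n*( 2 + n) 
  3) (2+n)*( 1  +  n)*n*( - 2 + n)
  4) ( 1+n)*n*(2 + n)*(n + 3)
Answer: 4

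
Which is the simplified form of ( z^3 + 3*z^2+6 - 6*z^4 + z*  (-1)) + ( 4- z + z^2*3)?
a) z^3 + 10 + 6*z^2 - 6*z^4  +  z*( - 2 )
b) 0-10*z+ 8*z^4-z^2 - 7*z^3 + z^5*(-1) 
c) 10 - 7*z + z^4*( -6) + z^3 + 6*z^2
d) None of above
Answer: a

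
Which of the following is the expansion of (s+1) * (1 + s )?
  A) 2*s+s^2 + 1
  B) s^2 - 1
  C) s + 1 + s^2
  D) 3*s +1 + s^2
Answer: A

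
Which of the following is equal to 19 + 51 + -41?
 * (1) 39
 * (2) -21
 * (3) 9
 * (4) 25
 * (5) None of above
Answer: 5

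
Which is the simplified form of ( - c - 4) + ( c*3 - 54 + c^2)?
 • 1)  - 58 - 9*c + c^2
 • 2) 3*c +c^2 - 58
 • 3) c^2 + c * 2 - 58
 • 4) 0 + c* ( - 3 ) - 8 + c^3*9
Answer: 3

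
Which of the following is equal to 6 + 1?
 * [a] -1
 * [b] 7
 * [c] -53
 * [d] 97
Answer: b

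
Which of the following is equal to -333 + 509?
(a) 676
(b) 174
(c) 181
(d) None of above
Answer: d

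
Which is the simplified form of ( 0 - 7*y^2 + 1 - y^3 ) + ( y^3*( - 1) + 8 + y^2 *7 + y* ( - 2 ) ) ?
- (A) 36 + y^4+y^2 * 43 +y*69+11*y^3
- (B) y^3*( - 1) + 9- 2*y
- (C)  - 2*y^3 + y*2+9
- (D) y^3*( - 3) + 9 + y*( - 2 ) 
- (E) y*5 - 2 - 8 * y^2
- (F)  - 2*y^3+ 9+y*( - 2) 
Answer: F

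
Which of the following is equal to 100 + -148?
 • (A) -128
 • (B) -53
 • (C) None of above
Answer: C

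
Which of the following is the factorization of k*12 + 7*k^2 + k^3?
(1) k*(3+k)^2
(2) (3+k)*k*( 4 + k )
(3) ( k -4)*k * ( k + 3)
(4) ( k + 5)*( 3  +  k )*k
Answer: 2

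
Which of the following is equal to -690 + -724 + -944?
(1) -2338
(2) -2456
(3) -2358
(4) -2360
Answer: 3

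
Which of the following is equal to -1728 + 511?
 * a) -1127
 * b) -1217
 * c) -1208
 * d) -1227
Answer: b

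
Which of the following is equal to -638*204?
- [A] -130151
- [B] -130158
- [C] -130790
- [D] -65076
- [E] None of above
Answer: E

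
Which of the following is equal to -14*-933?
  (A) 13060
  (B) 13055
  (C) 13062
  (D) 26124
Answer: C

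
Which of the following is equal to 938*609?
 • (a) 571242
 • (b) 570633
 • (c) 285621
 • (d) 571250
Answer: a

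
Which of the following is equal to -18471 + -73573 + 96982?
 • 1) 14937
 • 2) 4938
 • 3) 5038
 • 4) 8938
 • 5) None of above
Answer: 2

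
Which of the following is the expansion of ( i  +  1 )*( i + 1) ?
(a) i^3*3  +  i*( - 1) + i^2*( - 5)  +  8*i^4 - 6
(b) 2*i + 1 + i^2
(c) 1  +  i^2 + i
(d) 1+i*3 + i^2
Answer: b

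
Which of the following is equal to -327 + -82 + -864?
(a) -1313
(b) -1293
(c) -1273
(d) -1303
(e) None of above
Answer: c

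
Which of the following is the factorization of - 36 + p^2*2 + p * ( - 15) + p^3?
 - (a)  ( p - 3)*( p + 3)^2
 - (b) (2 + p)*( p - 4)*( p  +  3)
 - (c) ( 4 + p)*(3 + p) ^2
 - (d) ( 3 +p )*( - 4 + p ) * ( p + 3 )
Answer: d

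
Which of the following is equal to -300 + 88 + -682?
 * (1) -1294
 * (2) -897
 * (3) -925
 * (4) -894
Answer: 4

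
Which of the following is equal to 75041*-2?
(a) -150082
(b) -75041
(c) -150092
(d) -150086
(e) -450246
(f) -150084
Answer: a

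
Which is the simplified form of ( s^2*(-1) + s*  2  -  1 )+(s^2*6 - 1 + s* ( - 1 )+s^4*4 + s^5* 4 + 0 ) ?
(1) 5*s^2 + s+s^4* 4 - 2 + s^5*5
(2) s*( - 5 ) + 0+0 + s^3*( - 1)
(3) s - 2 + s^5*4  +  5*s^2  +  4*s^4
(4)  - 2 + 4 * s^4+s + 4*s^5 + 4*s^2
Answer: 3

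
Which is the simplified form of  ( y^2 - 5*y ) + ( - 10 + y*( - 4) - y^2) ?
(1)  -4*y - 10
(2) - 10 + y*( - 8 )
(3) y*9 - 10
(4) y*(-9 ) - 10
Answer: 4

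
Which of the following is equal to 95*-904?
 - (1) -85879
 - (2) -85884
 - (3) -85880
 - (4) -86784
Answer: 3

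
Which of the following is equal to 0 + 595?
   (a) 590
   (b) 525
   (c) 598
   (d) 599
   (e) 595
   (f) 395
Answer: e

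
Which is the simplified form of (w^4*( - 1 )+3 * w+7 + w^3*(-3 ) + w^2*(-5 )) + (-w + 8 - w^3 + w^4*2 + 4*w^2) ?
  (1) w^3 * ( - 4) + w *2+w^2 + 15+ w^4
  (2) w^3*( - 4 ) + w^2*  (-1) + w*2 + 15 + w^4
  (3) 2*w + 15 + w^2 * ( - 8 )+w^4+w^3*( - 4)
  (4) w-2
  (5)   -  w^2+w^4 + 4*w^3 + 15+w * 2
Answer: 2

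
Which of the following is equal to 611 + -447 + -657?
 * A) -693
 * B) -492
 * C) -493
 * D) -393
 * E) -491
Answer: C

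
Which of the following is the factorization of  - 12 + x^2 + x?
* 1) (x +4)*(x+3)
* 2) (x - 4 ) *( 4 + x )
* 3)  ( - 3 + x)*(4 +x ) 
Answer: 3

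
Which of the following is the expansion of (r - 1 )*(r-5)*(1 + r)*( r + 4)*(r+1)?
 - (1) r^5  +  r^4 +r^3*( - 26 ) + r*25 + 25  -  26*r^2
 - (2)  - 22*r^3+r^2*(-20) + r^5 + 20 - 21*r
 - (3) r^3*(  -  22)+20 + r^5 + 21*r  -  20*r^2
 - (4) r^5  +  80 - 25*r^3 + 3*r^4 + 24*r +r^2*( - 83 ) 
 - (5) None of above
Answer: 3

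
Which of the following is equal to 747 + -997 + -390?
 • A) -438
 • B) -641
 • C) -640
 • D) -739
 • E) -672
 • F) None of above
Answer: C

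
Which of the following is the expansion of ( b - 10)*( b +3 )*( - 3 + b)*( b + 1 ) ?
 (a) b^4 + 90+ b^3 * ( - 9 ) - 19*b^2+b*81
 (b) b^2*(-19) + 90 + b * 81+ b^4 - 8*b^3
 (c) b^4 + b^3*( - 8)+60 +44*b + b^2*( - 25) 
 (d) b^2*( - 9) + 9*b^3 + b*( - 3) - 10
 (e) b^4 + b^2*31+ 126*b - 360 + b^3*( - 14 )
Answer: a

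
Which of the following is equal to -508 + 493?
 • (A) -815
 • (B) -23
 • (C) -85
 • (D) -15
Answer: D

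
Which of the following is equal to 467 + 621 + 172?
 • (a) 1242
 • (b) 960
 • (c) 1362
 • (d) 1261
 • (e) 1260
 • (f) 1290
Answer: e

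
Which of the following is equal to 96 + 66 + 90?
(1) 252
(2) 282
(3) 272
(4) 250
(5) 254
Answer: 1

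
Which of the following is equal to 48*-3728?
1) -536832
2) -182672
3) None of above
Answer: 3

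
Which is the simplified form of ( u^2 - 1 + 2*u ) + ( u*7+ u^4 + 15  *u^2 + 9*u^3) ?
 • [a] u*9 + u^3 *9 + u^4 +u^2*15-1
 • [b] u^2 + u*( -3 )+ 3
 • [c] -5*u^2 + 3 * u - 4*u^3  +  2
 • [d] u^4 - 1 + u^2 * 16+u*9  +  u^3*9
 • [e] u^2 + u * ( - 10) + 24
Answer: d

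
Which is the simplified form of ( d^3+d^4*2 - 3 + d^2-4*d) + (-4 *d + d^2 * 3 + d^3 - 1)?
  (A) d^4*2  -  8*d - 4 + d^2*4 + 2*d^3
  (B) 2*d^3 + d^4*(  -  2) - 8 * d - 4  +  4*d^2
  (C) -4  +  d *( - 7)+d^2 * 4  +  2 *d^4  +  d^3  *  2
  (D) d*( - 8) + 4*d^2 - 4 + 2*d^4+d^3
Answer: A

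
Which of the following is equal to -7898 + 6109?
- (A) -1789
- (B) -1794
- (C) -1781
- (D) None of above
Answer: A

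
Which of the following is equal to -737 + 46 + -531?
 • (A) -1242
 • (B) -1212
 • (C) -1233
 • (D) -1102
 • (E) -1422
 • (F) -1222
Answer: F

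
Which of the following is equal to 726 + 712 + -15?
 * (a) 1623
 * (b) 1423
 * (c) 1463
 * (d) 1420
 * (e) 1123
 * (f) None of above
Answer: b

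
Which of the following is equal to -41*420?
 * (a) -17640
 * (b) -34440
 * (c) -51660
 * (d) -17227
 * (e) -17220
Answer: e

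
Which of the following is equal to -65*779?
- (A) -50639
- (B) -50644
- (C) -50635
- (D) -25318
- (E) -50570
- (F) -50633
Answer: C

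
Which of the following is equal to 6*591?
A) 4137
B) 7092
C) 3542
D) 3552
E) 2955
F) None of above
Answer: F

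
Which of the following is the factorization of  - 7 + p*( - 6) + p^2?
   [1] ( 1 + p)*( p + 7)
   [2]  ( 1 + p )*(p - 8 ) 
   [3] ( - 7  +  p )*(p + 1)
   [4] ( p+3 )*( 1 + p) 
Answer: 3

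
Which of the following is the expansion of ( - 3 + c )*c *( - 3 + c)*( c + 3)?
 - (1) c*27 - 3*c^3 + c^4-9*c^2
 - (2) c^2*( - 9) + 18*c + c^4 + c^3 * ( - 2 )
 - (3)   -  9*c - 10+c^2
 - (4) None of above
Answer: 1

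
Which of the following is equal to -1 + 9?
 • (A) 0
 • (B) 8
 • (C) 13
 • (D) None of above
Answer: B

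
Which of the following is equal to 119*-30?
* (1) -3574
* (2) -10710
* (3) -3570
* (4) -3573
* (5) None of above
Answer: 3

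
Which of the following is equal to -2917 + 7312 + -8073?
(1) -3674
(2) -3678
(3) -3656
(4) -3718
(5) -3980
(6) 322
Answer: 2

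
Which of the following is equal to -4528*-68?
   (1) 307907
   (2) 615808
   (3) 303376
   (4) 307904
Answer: 4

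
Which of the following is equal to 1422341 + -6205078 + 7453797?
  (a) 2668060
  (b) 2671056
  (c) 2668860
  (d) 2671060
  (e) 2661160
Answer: d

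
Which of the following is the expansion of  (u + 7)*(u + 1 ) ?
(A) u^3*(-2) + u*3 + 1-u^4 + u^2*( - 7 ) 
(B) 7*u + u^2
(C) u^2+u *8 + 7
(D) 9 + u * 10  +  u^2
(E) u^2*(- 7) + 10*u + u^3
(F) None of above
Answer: C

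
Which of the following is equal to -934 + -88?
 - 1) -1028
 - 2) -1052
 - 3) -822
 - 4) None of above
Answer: 4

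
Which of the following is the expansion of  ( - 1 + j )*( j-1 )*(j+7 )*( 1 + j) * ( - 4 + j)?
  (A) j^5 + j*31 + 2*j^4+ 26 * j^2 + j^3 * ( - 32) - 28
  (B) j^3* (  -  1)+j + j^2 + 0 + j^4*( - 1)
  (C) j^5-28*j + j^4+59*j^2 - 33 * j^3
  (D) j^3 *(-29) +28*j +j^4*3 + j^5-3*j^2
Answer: A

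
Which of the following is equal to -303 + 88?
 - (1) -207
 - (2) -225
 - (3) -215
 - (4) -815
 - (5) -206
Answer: 3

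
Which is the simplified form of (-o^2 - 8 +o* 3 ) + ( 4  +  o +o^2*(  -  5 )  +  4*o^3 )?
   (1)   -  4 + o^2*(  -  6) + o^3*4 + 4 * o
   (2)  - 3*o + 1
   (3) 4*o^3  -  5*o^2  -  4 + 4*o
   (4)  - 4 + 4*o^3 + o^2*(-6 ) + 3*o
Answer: 1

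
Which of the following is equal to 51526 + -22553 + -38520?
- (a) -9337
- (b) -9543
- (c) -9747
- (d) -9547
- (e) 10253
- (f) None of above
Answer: d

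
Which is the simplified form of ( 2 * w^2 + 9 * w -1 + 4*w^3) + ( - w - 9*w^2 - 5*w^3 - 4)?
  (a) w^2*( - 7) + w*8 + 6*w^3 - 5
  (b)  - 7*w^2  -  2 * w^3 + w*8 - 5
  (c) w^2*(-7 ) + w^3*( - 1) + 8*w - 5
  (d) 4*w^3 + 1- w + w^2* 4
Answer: c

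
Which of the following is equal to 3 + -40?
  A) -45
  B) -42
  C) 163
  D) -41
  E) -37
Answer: E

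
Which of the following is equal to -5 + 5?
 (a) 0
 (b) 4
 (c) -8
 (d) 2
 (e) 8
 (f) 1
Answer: a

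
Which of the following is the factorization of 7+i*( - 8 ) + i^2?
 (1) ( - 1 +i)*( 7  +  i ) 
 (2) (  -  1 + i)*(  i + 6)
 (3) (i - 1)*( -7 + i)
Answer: 3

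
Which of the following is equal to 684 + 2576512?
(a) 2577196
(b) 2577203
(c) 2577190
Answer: a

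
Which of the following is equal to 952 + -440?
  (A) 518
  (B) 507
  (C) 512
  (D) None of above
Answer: C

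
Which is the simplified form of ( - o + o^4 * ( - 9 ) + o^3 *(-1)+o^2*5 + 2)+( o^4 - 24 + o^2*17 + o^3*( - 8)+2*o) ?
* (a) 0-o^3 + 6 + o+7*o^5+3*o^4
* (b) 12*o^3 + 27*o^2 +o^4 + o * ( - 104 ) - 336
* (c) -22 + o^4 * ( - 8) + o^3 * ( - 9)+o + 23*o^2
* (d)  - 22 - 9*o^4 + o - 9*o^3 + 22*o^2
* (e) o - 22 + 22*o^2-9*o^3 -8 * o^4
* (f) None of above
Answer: e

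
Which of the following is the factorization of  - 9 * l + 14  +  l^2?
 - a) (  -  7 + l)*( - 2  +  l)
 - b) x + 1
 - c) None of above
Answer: a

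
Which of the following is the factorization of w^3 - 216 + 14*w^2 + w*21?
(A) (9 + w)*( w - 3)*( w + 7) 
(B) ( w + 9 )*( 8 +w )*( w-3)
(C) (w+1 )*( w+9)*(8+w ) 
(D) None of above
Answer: B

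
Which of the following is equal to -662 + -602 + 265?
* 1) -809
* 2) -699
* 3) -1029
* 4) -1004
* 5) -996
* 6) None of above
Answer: 6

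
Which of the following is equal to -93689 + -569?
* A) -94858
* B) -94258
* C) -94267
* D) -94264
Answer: B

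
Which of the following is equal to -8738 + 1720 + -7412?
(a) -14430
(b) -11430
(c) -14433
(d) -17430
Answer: a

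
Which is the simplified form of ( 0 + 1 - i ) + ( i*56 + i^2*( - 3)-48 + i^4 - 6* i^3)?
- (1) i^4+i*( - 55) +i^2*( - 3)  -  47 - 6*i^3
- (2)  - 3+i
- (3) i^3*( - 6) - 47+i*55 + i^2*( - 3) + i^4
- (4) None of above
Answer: 3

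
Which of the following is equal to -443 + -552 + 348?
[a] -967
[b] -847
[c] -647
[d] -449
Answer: c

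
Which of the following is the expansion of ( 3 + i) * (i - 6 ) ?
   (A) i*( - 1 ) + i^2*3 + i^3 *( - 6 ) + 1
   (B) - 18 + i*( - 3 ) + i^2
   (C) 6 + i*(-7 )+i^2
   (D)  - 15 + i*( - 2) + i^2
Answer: B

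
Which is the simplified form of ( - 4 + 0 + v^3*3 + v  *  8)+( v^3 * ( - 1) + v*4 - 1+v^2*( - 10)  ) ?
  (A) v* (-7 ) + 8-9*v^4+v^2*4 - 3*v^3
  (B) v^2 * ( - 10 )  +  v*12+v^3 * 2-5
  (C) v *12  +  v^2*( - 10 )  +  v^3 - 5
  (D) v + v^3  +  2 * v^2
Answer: B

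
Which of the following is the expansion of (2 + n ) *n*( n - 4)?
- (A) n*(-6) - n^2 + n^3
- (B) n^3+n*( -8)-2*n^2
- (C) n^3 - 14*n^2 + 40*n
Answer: B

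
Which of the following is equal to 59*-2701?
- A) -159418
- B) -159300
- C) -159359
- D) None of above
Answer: C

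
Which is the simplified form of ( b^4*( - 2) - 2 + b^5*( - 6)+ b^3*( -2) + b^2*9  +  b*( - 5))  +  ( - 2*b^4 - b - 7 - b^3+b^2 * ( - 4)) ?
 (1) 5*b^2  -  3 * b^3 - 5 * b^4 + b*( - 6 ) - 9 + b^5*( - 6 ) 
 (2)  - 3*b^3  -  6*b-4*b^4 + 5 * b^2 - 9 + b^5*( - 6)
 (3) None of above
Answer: 2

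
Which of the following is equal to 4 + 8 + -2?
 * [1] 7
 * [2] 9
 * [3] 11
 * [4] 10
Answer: 4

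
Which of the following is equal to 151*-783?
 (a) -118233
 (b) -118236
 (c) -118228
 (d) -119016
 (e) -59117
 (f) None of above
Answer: a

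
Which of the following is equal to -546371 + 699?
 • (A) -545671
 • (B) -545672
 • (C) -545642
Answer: B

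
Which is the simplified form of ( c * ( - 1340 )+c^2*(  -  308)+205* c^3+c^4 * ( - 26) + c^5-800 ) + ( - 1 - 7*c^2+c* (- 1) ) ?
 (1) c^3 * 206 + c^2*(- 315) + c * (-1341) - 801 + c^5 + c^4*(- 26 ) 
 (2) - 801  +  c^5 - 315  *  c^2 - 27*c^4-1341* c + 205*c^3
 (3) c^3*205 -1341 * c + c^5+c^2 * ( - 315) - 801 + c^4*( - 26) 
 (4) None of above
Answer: 3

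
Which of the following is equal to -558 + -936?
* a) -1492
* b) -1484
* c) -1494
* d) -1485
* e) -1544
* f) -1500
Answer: c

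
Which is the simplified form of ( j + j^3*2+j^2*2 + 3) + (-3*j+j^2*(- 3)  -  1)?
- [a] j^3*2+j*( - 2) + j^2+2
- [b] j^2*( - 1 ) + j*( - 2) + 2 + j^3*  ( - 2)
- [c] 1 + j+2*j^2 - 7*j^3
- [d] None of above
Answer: d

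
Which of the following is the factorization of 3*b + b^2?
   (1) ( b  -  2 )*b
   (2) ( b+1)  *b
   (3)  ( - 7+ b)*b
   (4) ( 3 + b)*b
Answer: 4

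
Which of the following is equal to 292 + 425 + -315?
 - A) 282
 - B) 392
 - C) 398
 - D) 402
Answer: D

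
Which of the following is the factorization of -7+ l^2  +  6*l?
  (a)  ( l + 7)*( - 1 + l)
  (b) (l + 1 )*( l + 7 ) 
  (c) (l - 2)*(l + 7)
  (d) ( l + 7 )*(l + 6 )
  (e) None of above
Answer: a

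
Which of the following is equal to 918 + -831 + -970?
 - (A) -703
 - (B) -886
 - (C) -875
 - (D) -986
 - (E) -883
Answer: E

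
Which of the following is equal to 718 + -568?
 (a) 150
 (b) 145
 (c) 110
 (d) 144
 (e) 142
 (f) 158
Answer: a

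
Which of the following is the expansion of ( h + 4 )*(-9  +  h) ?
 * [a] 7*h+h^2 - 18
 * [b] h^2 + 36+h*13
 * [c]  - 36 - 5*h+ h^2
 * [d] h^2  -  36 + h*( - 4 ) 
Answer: c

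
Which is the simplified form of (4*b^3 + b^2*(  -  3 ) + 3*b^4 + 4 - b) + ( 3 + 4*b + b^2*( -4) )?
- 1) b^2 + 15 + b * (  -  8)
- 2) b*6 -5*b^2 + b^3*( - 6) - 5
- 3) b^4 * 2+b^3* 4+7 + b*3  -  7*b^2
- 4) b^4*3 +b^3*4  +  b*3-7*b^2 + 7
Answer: 4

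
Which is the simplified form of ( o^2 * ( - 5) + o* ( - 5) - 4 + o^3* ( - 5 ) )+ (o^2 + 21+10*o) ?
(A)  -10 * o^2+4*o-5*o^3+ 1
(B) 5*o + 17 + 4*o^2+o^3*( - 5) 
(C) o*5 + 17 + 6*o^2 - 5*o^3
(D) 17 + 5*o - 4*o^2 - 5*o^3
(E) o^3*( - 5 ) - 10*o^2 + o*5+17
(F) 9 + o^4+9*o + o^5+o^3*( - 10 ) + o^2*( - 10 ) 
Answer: D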